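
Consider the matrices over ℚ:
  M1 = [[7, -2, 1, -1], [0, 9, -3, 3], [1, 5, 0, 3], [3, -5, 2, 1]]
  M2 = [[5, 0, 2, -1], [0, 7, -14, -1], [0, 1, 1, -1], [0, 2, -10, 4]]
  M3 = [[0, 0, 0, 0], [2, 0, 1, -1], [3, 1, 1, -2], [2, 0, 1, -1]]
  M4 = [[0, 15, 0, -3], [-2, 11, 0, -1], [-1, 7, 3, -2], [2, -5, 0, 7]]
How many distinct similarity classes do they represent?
3 classes: {M1, M2}, {M3}, {M4}

Characteristic polynomials: χ_{M1} = (x - 6)(x - 5)(x - 3)^2, χ_{M2} = (x - 6)(x - 5)(x - 3)^2, χ_{M3} = x^4, χ_{M4} = (x - 6)^3(x - 3).

{M1, M2}: invariant factors (x - 6)(x - 5)(x - 3)^2.

{M3}: invariant factors x, x^3.

{M4}: invariant factors x - 6, (x - 6)^2(x - 3).

Matrices are similar if and only if their invariant-factor lists agree; the partition into similarity classes is {M1, M2}, {M3}, {M4}.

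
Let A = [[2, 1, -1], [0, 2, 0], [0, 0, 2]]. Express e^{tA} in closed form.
A has Jordan form J = [[2, 1, 0], [0, 2, 0], [0, 0, 2]] with A = PJP^{-1}, so e^{tA} = P e^{tJ} P^{-1}.

For a Jordan block J_k(λ), e^{tJ_k(λ)} = e^{λt} · (I + tN + t^2 N^2/2! + ... + t^{k-1} N^{k-1}/(k-1)!) where N is the nilpotent superdiagonal part.

Assembling the blocks and conjugating back gives the entries of e^{tA} as shown above.

e^{tA} = [[e^{2*t}, t*e^{2*t}, -t*e^{2*t}], [0, e^{2*t}, 0], [0, 0, e^{2*t}]]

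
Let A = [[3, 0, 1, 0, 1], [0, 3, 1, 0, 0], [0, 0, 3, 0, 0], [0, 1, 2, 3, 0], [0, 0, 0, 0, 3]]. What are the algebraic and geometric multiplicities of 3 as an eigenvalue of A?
algebraic multiplicity 5, geometric multiplicity 2

The characteristic polynomial is (x - 3)^5, so the factor x - 3 appears with exponent 5: the algebraic multiplicity is 5.

rank(A - 3I) = 3, so the eigenspace has dimension 5 - 3 = 2: the geometric multiplicity is 2.

Since 2 < 5, A is not diagonalizable.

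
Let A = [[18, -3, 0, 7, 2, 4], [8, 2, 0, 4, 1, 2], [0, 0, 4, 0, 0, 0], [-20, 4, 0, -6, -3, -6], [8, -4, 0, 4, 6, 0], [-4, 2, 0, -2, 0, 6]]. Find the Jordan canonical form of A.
The characteristic polynomial is det(xI - A) = (x - 6)^3(x - 4)^3, so the eigenvalues are 4 (algebraic multiplicity 3), 6 (algebraic multiplicity 3).

For λ = 4: rank(A - 4I) = 4, rank((A - 4I)^2) = 3. The eigenspace has dimension 6 - 4 = 2, so there are 2 Jordan blocks; the rank sequence gives block sizes [2, 1].

For λ = 6: rank(A - 6I) = 4, rank((A - 6I)^2) = 3. The eigenspace has dimension 6 - 4 = 2, so there are 2 Jordan blocks; the rank sequence gives block sizes [2, 1].

Assembling the blocks gives the Jordan form J above.

J = [[4, 1, 0, 0, 0, 0], [0, 4, 0, 0, 0, 0], [0, 0, 4, 0, 0, 0], [0, 0, 0, 6, 1, 0], [0, 0, 0, 0, 6, 0], [0, 0, 0, 0, 0, 6]]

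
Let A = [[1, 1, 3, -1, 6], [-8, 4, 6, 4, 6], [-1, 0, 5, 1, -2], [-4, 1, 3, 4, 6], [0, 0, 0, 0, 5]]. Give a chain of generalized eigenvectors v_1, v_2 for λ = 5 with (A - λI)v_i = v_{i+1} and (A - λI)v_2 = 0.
We seek v_1 ∈ ker((A - 5I)^2) \ ker(A - 5I), then set v_{i+1} = (A - 5I) v_i.

One such chain is v_1 = [[-2, 2, -6, 3, 2]]^T, v_2 = [[1, 2, 1, 1, 0]]^T. Check: (A - 5I) v_2 = [[0, 0, 0, 0, 0]]^T = 0.

v_1 = [[-2, 2, -6, 3, 2]]^T, v_2 = [[1, 2, 1, 1, 0]]^T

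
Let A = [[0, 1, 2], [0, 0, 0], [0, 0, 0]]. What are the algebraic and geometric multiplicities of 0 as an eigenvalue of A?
algebraic multiplicity 3, geometric multiplicity 2

The characteristic polynomial is x^3, so the factor x appears with exponent 3: the algebraic multiplicity is 3.

rank(A) = 1, so the eigenspace has dimension 3 - 1 = 2: the geometric multiplicity is 2.

Since 2 < 3, A is not diagonalizable.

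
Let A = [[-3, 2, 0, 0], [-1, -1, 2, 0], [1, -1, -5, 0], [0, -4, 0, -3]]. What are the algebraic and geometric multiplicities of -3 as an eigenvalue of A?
algebraic multiplicity 4, geometric multiplicity 2

The characteristic polynomial is (x + 3)^4, so the factor x + 3 appears with exponent 4: the algebraic multiplicity is 4.

rank(A + 3I) = 2, so the eigenspace has dimension 4 - 2 = 2: the geometric multiplicity is 2.

Since 2 < 4, A is not diagonalizable.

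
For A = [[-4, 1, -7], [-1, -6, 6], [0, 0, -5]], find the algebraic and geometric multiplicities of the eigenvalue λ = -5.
algebraic multiplicity 3, geometric multiplicity 1

The characteristic polynomial is (x + 5)^3, so the factor x + 5 appears with exponent 3: the algebraic multiplicity is 3.

rank(A + 5I) = 2, so the eigenspace has dimension 3 - 2 = 1: the geometric multiplicity is 1.

Since 1 < 3, A is not diagonalizable.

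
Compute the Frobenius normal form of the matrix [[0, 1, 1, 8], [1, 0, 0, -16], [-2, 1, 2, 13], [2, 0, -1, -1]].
R = [[0, 0, 0, 4], [1, 0, 0, -8], [0, 1, 0, 4], [0, 0, 1, 1]]

The invariant factors of A (the non-unit diagonal entries of the Smith normal form of xI - A over ℚ[x]) are (x - 1)(x^3 - 4x + 4), each dividing the next. The characteristic polynomial is their product, (x - 1)(x^3 - 4x + 4).

The rational canonical form is the block-diagonal matrix of companion matrices C(f_i):
R = [[0, 0, 0, 4], [1, 0, 0, -8], [0, 1, 0, 4], [0, 0, 1, 1]].

Note the characteristic polynomial does not split into linear factors over ℚ, so A has no Jordan form over ℚ; the rational canonical form exists over any field.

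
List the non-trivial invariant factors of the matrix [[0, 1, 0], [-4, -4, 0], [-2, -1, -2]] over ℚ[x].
x + 2, (x + 2)^2

The Jordan structure of A has elementary divisors (x + 2)^2, (x + 2). Arranging the block sizes at each eigenvalue in decreasing order and taking row products gives the invariant factors.

Invariant factors (smallest first, each dividing the next): x + 2, (x + 2)^2.

Check: the last factor (x + 2)^2 is the minimal polynomial, and the product (x + 2)^3 is the characteristic polynomial.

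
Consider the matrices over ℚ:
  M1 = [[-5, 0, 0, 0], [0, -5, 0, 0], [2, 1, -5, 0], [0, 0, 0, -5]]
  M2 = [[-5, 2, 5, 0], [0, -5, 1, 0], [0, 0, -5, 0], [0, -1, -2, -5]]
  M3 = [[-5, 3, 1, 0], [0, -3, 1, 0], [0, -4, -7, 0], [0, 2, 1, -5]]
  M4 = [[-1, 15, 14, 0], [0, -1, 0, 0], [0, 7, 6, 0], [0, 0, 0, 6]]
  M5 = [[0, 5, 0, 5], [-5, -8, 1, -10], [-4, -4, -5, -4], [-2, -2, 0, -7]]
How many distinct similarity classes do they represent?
Characteristic polynomials: χ_{M1} = (x + 5)^4, χ_{M2} = (x + 5)^4, χ_{M3} = (x + 5)^4, χ_{M4} = (x - 6)^2(x + 1)^2, χ_{M5} = (x + 5)^4.

{M1}: invariant factors x + 5, x + 5, (x + 5)^2.

{M2, M3, M5}: invariant factors x + 5, (x + 5)^3.

{M4}: invariant factors x - 6, (x - 6)(x + 1)^2.

Matrices are similar if and only if their invariant-factor lists agree; the partition into similarity classes is {M1}, {M2, M3, M5}, {M4}.

3 classes: {M1}, {M2, M3, M5}, {M4}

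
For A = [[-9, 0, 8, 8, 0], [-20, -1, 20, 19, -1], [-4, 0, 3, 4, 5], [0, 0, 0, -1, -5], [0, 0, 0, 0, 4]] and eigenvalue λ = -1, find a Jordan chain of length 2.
We seek v_1 ∈ ker((A + I)^2) \ ker(A + I), then set v_{i+1} = (A + I) v_i.

One such chain is v_1 = [[0, 0, 1, -1, 0]]^T, v_2 = [[0, 1, 0, 0, 0]]^T. Check: (A + I) v_2 = [[0, 0, 0, 0, 0]]^T = 0.

v_1 = [[0, 0, 1, -1, 0]]^T, v_2 = [[0, 1, 0, 0, 0]]^T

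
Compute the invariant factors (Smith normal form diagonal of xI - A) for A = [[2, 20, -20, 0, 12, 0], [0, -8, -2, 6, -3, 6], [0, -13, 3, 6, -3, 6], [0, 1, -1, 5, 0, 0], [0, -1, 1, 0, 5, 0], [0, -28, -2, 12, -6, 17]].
x - 5, (x - 5)(x - 2), (x - 5)^2(x - 2)

The Jordan structure of A has elementary divisors (x - 2), (x - 2), (x - 5)^2, (x - 5), (x - 5). Arranging the block sizes at each eigenvalue in decreasing order and taking row products gives the invariant factors.

Invariant factors (smallest first, each dividing the next): x - 5, (x - 5)(x - 2), (x - 5)^2(x - 2).

Check: the last factor (x - 5)^2(x - 2) is the minimal polynomial, and the product (x - 5)^4(x - 2)^2 is the characteristic polynomial.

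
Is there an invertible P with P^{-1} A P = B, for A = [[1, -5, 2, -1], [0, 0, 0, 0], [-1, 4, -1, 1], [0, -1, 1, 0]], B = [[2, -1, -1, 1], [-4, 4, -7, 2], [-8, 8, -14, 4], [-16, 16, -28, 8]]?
Yes.

Two matrices over a field are similar if and only if they have the same invariant factors.

Both A and B have characteristic polynomial x^4 and minimal polynomial x^3. Computing further, both have invariant factors x, x^3. Hence A and B are similar.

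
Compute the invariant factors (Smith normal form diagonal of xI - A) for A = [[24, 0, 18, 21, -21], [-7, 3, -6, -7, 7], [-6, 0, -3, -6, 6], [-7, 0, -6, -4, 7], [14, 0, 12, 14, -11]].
The Jordan structure of A has elementary divisors (x + 3), (x - 3)^2, (x - 3), (x - 3). Arranging the block sizes at each eigenvalue in decreasing order and taking row products gives the invariant factors.

Invariant factors (smallest first, each dividing the next): x - 3, x - 3, (x - 3)^2(x + 3).

Check: the last factor (x - 3)^2(x + 3) is the minimal polynomial, and the product (x - 3)^4(x + 3) is the characteristic polynomial.

x - 3, x - 3, (x - 3)^2(x + 3)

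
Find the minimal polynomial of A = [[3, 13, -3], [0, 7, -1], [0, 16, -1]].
m_A(x) = (x - 3)^3

The characteristic polynomial factors as (x - 3)^3. The minimal polynomial is ∏(x - λ)^{k_λ} where k_λ is the size of the largest Jordan block at λ.

For λ = 3: rank(A - 3I) = 2, and the largest Jordan block has size 3 (the smallest k with rank((A - 3I)^k) = rank((A - 3I)^(k+1))).

So m_A(x) = (x - 3)^3.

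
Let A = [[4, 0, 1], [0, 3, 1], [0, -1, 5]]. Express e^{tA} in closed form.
e^{tA} = [[e^{4*t}, -t^2*e^{4*t}/2, t*(t + 2)*e^{4*t}/2], [0, (1 - t)*e^{4*t}, t*e^{4*t}], [0, -t*e^{4*t}, (t + 1)*e^{4*t}]]

A has Jordan form J = [[4, 1, 0], [0, 4, 1], [0, 0, 4]] with A = PJP^{-1}, so e^{tA} = P e^{tJ} P^{-1}.

For a Jordan block J_k(λ), e^{tJ_k(λ)} = e^{λt} · (I + tN + t^2 N^2/2! + ... + t^{k-1} N^{k-1}/(k-1)!) where N is the nilpotent superdiagonal part.

Assembling the blocks and conjugating back gives the entries of e^{tA} as shown above.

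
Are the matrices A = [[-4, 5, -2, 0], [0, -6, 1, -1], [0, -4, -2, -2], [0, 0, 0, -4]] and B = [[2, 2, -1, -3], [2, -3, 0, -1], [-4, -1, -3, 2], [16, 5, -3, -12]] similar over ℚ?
Yes.

Two matrices over a field are similar if and only if they have the same invariant factors.

Both A and B have characteristic polynomial (x + 4)^4 and minimal polynomial (x + 4)^3. Computing further, both have invariant factors x + 4, (x + 4)^3. Hence A and B are similar.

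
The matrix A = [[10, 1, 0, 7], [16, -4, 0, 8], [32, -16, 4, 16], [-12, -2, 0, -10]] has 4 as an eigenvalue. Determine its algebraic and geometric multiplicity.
The characteristic polynomial is (x - 4)^2(x + 4)^2, so the factor x - 4 appears with exponent 2: the algebraic multiplicity is 2.

rank(A - 4I) = 2, so the eigenspace has dimension 4 - 2 = 2: the geometric multiplicity is 2.

algebraic multiplicity 2, geometric multiplicity 2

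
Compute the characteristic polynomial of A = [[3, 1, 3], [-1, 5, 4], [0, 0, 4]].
xI - A = [[x - 3, -1, -3], [1, x - 5, -4], [0, 0, x - 4]].

Expanding det(xI - A) along the first row:
det(xI - A) = + (x - 3)·det([[x - 5, -4], [0, x - 4]]) - (-1)·det([[1, -4], [0, x - 4]]) + (-3)·det([[1, x - 5], [0, 0]]).

Evaluating gives χ_A(x) = x^3 - 12x^2 + 48x - 64 = (x - 4)^3.

χ_A(x) = (x - 4)^3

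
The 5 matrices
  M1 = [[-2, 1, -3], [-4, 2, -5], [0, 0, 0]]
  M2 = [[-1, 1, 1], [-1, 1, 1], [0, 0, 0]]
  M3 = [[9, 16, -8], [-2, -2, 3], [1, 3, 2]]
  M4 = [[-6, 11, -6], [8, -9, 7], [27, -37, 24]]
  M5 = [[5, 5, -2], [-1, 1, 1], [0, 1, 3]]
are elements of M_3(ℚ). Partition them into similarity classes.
3 classes: {M1}, {M2}, {M3, M4, M5}

Characteristic polynomials: χ_{M1} = x^3, χ_{M2} = x^3, χ_{M3} = (x - 3)^3, χ_{M4} = (x - 3)^3, χ_{M5} = (x - 3)^3.

{M1}: invariant factors x^3.

{M2}: invariant factors x, x^2.

{M3, M4, M5}: invariant factors (x - 3)^3.

Matrices are similar if and only if their invariant-factor lists agree; the partition into similarity classes is {M1}, {M2}, {M3, M4, M5}.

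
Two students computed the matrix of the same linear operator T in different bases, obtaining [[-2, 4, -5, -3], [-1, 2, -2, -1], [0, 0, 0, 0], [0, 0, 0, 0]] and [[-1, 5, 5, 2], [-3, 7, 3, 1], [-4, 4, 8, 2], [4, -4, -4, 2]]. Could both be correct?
trace(A) = 0 but trace(B) = 16. The trace is a similarity invariant, so A and B are not similar.

No.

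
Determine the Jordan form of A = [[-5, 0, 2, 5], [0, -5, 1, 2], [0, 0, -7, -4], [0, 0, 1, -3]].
The characteristic polynomial is det(xI - A) = (x + 5)^4, so the eigenvalues are -5 (algebraic multiplicity 4).

For λ = -5: rank(A + 5I) = 2, rank((A + 5I)^2) = 1, rank((A + 5I)^3) = 0. The eigenspace has dimension 4 - 2 = 2, so there are 2 Jordan blocks; the rank sequence gives block sizes [3, 1].

Assembling the blocks gives the Jordan form J above.

J = [[-5, 1, 0, 0], [0, -5, 1, 0], [0, 0, -5, 0], [0, 0, 0, -5]]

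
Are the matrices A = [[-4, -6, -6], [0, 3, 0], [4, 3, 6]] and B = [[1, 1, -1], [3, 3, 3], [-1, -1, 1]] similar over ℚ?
Yes.

Two matrices over a field are similar if and only if they have the same invariant factors.

Both A and B have characteristic polynomial x(x - 3)(x - 2) and minimal polynomial x(x - 3)(x - 2). Computing further, both have invariant factors x(x - 3)(x - 2). Hence A and B are similar.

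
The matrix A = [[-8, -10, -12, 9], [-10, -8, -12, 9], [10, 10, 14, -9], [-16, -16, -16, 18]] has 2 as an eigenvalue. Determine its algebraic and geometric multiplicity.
algebraic multiplicity 2, geometric multiplicity 2

The characteristic polynomial is (x - 6)^2(x - 2)^2, so the factor x - 2 appears with exponent 2: the algebraic multiplicity is 2.

rank(A - 2I) = 2, so the eigenspace has dimension 4 - 2 = 2: the geometric multiplicity is 2.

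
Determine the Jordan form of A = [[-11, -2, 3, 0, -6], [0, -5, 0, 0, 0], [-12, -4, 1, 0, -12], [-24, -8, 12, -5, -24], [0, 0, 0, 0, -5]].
The characteristic polynomial is det(xI - A) = (x + 5)^5, so the eigenvalues are -5 (algebraic multiplicity 5).

For λ = -5: rank(A + 5I) = 1, rank((A + 5I)^2) = 0. The eigenspace has dimension 5 - 1 = 4, so there are 4 Jordan blocks; the rank sequence gives block sizes [2, 1, 1, 1].

Assembling the blocks gives the Jordan form J above.

J = [[-5, 1, 0, 0, 0], [0, -5, 0, 0, 0], [0, 0, -5, 0, 0], [0, 0, 0, -5, 0], [0, 0, 0, 0, -5]]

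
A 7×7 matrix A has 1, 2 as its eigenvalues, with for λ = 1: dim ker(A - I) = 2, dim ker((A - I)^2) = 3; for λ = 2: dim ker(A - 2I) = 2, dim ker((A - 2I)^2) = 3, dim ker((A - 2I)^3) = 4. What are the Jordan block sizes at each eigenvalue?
λ = 1: successive nullity increments [2, 1] count blocks of size ≥ k; block sizes are [2, 1].
λ = 2: successive nullity increments [2, 1, 1] count blocks of size ≥ k; block sizes are [3, 1].

Jordan blocks: (1, 2), (1, 1), (2, 3), (2, 1)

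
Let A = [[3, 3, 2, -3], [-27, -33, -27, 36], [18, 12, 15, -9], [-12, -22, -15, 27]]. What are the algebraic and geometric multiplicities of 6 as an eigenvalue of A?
algebraic multiplicity 2, geometric multiplicity 1

The characteristic polynomial is x^2(x - 6)^2, so the factor x - 6 appears with exponent 2: the algebraic multiplicity is 2.

rank(A - 6I) = 3, so the eigenspace has dimension 4 - 3 = 1: the geometric multiplicity is 1.

Since 1 < 2, A is not diagonalizable.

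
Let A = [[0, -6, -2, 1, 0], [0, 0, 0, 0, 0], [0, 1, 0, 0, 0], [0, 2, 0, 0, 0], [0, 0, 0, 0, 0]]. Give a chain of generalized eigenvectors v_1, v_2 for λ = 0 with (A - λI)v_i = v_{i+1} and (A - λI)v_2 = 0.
We seek v_1 ∈ ker(A^2) \ ker(A), then set v_{i+1} = A v_i.

One such chain is v_1 = [[0, 0, 1, 3, 1]]^T, v_2 = [[1, 0, 0, 0, 0]]^T. Check: A v_2 = [[0, 0, 0, 0, 0]]^T = 0.

v_1 = [[0, 0, 1, 3, 1]]^T, v_2 = [[1, 0, 0, 0, 0]]^T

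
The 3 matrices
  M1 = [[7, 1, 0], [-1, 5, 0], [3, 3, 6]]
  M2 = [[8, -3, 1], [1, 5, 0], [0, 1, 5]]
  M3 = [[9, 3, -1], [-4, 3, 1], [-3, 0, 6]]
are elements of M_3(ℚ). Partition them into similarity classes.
Characteristic polynomials: χ_{M1} = (x - 6)^3, χ_{M2} = (x - 6)^3, χ_{M3} = (x - 6)^3.

{M1}: invariant factors x - 6, (x - 6)^2.

{M2, M3}: invariant factors (x - 6)^3.

Matrices are similar if and only if their invariant-factor lists agree; the partition into similarity classes is {M1}, {M2, M3}.

2 classes: {M1}, {M2, M3}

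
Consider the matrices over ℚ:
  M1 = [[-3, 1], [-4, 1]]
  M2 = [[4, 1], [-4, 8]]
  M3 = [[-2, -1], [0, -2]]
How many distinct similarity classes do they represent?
Characteristic polynomials: χ_{M1} = (x + 1)^2, χ_{M2} = (x - 6)^2, χ_{M3} = (x + 2)^2.

{M1}: invariant factors (x + 1)^2.

{M2}: invariant factors (x - 6)^2.

{M3}: invariant factors (x + 2)^2.

Matrices are similar if and only if their invariant-factor lists agree; the partition into similarity classes is {M1}, {M2}, {M3}.

3 classes: {M1}, {M2}, {M3}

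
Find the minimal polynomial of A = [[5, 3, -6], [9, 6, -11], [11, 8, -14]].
The characteristic polynomial factors as (x + 1)^3. The minimal polynomial is ∏(x - λ)^{k_λ} where k_λ is the size of the largest Jordan block at λ.

For λ = -1: rank(A + I) = 2, and the largest Jordan block has size 3 (the smallest k with rank((A + I)^k) = rank((A + I)^(k+1))).

So m_A(x) = (x + 1)^3.

m_A(x) = (x + 1)^3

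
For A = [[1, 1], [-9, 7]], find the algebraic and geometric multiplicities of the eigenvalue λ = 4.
The characteristic polynomial is (x - 4)^2, so the factor x - 4 appears with exponent 2: the algebraic multiplicity is 2.

rank(A - 4I) = 1, so the eigenspace has dimension 2 - 1 = 1: the geometric multiplicity is 1.

Since 1 < 2, A is not diagonalizable.

algebraic multiplicity 2, geometric multiplicity 1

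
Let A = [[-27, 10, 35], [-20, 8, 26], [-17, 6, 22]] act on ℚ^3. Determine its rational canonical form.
R = [[0, 0, 0], [1, 0, -5], [0, 1, 3]]

The invariant factors of A (the non-unit diagonal entries of the Smith normal form of xI - A over ℚ[x]) are x(x^2 - 3x + 5), each dividing the next. The characteristic polynomial is their product, x(x^2 - 3x + 5).

The rational canonical form is the block-diagonal matrix of companion matrices C(f_i):
R = [[0, 0, 0], [1, 0, -5], [0, 1, 3]].

Note the characteristic polynomial does not split into linear factors over ℚ, so A has no Jordan form over ℚ; the rational canonical form exists over any field.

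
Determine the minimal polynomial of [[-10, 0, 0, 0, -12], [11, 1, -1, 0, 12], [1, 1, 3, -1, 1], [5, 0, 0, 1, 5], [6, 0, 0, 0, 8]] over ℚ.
m_A(x) = (x - 2)^3(x - 1)(x + 4)

The characteristic polynomial factors as (x - 2)^3(x - 1)(x + 4). The minimal polynomial is ∏(x - λ)^{k_λ} where k_λ is the size of the largest Jordan block at λ.

For λ = -4: rank(A + 4I) = 4, and the largest Jordan block has size 1 (the smallest k with rank((A + 4I)^k) = rank((A + 4I)^(k+1))).
For λ = 1: rank(A - I) = 4, and the largest Jordan block has size 1 (the smallest k with rank((A - I)^k) = rank((A - I)^(k+1))).
For λ = 2: rank(A - 2I) = 4, and the largest Jordan block has size 3 (the smallest k with rank((A - 2I)^k) = rank((A - 2I)^(k+1))).

So m_A(x) = (x - 2)^3(x - 1)(x + 4).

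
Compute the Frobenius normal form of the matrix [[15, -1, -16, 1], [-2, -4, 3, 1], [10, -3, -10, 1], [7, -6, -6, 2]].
R = [[0, 0, 0, 6], [1, 0, 0, 10], [0, 1, 0, -4], [0, 0, 1, 3]]

The invariant factors of A (the non-unit diagonal entries of the Smith normal form of xI - A over ℚ[x]) are (x - 3)(x^3 + 4x + 2), each dividing the next. The characteristic polynomial is their product, (x - 3)(x^3 + 4x + 2).

The rational canonical form is the block-diagonal matrix of companion matrices C(f_i):
R = [[0, 0, 0, 6], [1, 0, 0, 10], [0, 1, 0, -4], [0, 0, 1, 3]].

Note the characteristic polynomial does not split into linear factors over ℚ, so A has no Jordan form over ℚ; the rational canonical form exists over any field.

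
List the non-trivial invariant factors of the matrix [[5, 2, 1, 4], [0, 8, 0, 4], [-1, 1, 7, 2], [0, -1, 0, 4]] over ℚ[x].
x - 6, (x - 6)^3

The Jordan structure of A has elementary divisors (x - 6)^3, (x - 6). Arranging the block sizes at each eigenvalue in decreasing order and taking row products gives the invariant factors.

Invariant factors (smallest first, each dividing the next): x - 6, (x - 6)^3.

Check: the last factor (x - 6)^3 is the minimal polynomial, and the product (x - 6)^4 is the characteristic polynomial.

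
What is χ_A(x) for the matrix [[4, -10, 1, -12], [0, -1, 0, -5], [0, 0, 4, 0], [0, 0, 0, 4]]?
χ_A(x) = (x - 4)^3(x + 1)

xI - A = [[x - 4, 10, -1, 12], [0, x + 1, 0, 5], [0, 0, x - 4, 0], [0, 0, 0, x - 4]].

Expanding det(xI - A) along the first row:
det(xI - A) = + (x - 4)·det([[x + 1, 0, 5], [0, x - 4, 0], [0, 0, x - 4]]) - (10)·det([[0, 0, 5], [0, x - 4, 0], [0, 0, x - 4]]) + (-1)·det([[0, x + 1, 5], [0, 0, 0], [0, 0, x - 4]]) - (12)·det([[0, x + 1, 0], [0, 0, x - 4], [0, 0, 0]]).

Evaluating gives χ_A(x) = x^4 - 11x^3 + 36x^2 - 16x - 64 = (x - 4)^3(x + 1).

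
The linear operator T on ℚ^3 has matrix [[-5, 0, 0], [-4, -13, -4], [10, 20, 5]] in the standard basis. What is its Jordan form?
J = [[-5, 0, 0], [0, -5, 0], [0, 0, -3]]

The characteristic polynomial is det(xI - A) = (x + 3)(x + 5)^2, so the eigenvalues are -5 (algebraic multiplicity 2), -3 (algebraic multiplicity 1).

For λ = -5: rank(A + 5I) = 1. The eigenspace has dimension 3 - 1 = 2, so there are 2 Jordan blocks; the rank sequence gives block sizes [1, 1].

For λ = -3: algebraic multiplicity 1 gives one 1×1 block.

Assembling the blocks gives the Jordan form J above.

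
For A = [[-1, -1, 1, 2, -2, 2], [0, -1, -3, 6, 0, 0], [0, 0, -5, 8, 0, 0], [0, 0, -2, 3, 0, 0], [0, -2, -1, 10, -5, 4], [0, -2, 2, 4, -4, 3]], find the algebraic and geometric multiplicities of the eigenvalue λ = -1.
The characteristic polynomial is (x + 1)^6, so the factor x + 1 appears with exponent 6: the algebraic multiplicity is 6.

rank(A + I) = 2, so the eigenspace has dimension 6 - 2 = 4: the geometric multiplicity is 4.

Since 4 < 6, A is not diagonalizable.

algebraic multiplicity 6, geometric multiplicity 4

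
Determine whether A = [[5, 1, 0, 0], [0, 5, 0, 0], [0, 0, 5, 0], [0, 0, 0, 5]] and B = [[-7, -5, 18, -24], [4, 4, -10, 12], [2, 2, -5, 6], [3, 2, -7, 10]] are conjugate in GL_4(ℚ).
trace(A) = 20 but trace(B) = 2. The trace is a similarity invariant, so A and B are not similar.

No.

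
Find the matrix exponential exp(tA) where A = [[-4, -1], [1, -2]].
e^{tA} = [[(1 - t)*e^{-3*t}, -t*e^{-3*t}], [t*e^{-3*t}, (t + 1)*e^{-3*t}]]

A has Jordan form J = [[-3, 1], [0, -3]] with A = PJP^{-1}, so e^{tA} = P e^{tJ} P^{-1}.

For a Jordan block J_k(λ), e^{tJ_k(λ)} = e^{λt} · (I + tN + t^2 N^2/2! + ... + t^{k-1} N^{k-1}/(k-1)!) where N is the nilpotent superdiagonal part.

Assembling the blocks and conjugating back gives the entries of e^{tA} as shown above.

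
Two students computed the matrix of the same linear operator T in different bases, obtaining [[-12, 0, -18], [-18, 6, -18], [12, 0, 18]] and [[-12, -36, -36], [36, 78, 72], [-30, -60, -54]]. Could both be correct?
Two matrices over a field are similar if and only if they have the same invariant factors.

Both A and B have characteristic polynomial x(x - 6)^2 and minimal polynomial x(x - 6). Computing further, both have invariant factors x - 6, x(x - 6). Hence A and B are similar.

Yes.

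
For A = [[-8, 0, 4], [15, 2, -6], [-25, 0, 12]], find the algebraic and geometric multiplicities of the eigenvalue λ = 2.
The characteristic polynomial is (x - 2)^3, so the factor x - 2 appears with exponent 3: the algebraic multiplicity is 3.

rank(A - 2I) = 1, so the eigenspace has dimension 3 - 1 = 2: the geometric multiplicity is 2.

Since 2 < 3, A is not diagonalizable.

algebraic multiplicity 3, geometric multiplicity 2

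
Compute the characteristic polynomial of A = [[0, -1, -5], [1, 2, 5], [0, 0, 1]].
χ_A(x) = (x - 1)^3

xI - A = [[x, 1, 5], [-1, x - 2, -5], [0, 0, x - 1]].

Expanding det(xI - A) along the first row:
det(xI - A) = + (x)·det([[x - 2, -5], [0, x - 1]]) - (1)·det([[-1, -5], [0, x - 1]]) + (5)·det([[-1, x - 2], [0, 0]]).

Evaluating gives χ_A(x) = x^3 - 3x^2 + 3x - 1 = (x - 1)^3.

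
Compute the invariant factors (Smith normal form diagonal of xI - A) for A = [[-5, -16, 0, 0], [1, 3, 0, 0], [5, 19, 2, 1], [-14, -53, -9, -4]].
The Jordan structure of A has elementary divisors (x + 1)^2, (x + 1)^2. Arranging the block sizes at each eigenvalue in decreasing order and taking row products gives the invariant factors.

Invariant factors (smallest first, each dividing the next): (x + 1)^2, (x + 1)^2.

Check: the last factor (x + 1)^2 is the minimal polynomial, and the product (x + 1)^4 is the characteristic polynomial.

(x + 1)^2, (x + 1)^2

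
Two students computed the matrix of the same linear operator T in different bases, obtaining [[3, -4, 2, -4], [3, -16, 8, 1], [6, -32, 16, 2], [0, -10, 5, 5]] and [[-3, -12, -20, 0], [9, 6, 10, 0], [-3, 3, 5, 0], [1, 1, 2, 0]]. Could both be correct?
Two matrices over a field are similar if and only if they have the same invariant factors.

Both A and B have characteristic polynomial x^2(x - 5)(x - 3) and minimal polynomial x^2(x - 5)(x - 3). Computing further, both have invariant factors x^2(x - 5)(x - 3). Hence A and B are similar.

Yes.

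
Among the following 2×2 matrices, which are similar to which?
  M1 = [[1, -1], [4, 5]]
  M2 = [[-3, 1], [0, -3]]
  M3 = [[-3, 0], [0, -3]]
Characteristic polynomials: χ_{M1} = (x - 3)^2, χ_{M2} = (x + 3)^2, χ_{M3} = (x + 3)^2.

{M1}: invariant factors (x - 3)^2.

{M2}: invariant factors (x + 3)^2.

{M3}: invariant factors x + 3, x + 3.

Matrices are similar if and only if their invariant-factor lists agree; the partition into similarity classes is {M1}, {M2}, {M3}.

3 classes: {M1}, {M2}, {M3}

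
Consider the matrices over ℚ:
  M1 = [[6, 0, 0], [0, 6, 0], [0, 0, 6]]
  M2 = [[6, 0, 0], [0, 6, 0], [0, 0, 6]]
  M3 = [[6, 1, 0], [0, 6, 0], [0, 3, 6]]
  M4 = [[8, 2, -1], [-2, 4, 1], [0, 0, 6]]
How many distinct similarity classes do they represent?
2 classes: {M1, M2}, {M3, M4}

Characteristic polynomials: χ_{M1} = (x - 6)^3, χ_{M2} = (x - 6)^3, χ_{M3} = (x - 6)^3, χ_{M4} = (x - 6)^3.

{M1, M2}: invariant factors x - 6, x - 6, x - 6.

{M3, M4}: invariant factors x - 6, (x - 6)^2.

Matrices are similar if and only if their invariant-factor lists agree; the partition into similarity classes is {M1, M2}, {M3, M4}.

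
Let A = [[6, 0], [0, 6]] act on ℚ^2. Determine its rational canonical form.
The invariant factors of A (the non-unit diagonal entries of the Smith normal form of xI - A over ℚ[x]) are x - 6, x - 6, each dividing the next. The characteristic polynomial is their product, (x - 6)^2.

The rational canonical form is the block-diagonal matrix of companion matrices C(f_i):
R = [[6, 0], [0, 6]].

R = [[6, 0], [0, 6]]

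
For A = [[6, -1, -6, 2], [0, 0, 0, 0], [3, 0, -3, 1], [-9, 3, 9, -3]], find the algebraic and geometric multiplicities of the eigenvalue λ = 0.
The characteristic polynomial is x^4, so the factor x appears with exponent 4: the algebraic multiplicity is 4.

rank(A) = 2, so the eigenspace has dimension 4 - 2 = 2: the geometric multiplicity is 2.

Since 2 < 4, A is not diagonalizable.

algebraic multiplicity 4, geometric multiplicity 2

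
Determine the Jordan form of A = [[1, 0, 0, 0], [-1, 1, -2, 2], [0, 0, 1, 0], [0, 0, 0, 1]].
The characteristic polynomial is det(xI - A) = (x - 1)^4, so the eigenvalues are 1 (algebraic multiplicity 4).

For λ = 1: rank(A - I) = 1, rank((A - I)^2) = 0. The eigenspace has dimension 4 - 1 = 3, so there are 3 Jordan blocks; the rank sequence gives block sizes [2, 1, 1].

Assembling the blocks gives the Jordan form J above.

J = [[1, 1, 0, 0], [0, 1, 0, 0], [0, 0, 1, 0], [0, 0, 0, 1]]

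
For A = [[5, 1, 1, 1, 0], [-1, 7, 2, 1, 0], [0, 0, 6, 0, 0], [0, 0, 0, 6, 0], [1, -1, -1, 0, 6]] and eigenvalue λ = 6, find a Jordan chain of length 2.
We seek v_1 ∈ ker((A - 6I)^2) \ ker(A - 6I), then set v_{i+1} = (A - 6I) v_i.

One such chain is v_1 = [[1, 0, 0, 1, -2]]^T, v_2 = [[0, 0, 0, 0, 1]]^T. Check: (A - 6I) v_2 = [[0, 0, 0, 0, 0]]^T = 0.

v_1 = [[1, 0, 0, 1, -2]]^T, v_2 = [[0, 0, 0, 0, 1]]^T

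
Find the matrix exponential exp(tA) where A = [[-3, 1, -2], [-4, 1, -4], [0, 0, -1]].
A has Jordan form J = [[-1, 1, 0], [0, -1, 0], [0, 0, -1]] with A = PJP^{-1}, so e^{tA} = P e^{tJ} P^{-1}.

For a Jordan block J_k(λ), e^{tJ_k(λ)} = e^{λt} · (I + tN + t^2 N^2/2! + ... + t^{k-1} N^{k-1}/(k-1)!) where N is the nilpotent superdiagonal part.

Assembling the blocks and conjugating back gives the entries of e^{tA} as shown above.

e^{tA} = [[(1 - 2*t)*e^{-t}, t*e^{-t}, -2*t*e^{-t}], [-4*t*e^{-t}, (2*t + 1)*e^{-t}, -4*t*e^{-t}], [0, 0, e^{-t}]]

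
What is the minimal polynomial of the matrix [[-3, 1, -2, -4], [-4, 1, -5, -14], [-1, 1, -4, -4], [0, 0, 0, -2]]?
The characteristic polynomial factors as (x + 2)^4. The minimal polynomial is ∏(x - λ)^{k_λ} where k_λ is the size of the largest Jordan block at λ.

For λ = -2: rank(A + 2I) = 2, and the largest Jordan block has size 3 (the smallest k with rank((A + 2I)^k) = rank((A + 2I)^(k+1))).

So m_A(x) = (x + 2)^3.

m_A(x) = (x + 2)^3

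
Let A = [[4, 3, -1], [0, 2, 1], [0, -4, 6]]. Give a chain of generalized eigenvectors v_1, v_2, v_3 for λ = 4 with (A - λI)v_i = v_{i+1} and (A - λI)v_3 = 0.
We seek v_1 ∈ ker((A - 4I)^3) \ ker((A - 4I)^2), then set v_{i+1} = (A - 4I) v_i.

One such chain is v_1 = [[0, 1, 3]]^T, v_2 = [[0, 1, 2]]^T, v_3 = [[1, 0, 0]]^T. Check: (A - 4I) v_3 = [[0, 0, 0]]^T = 0.

v_1 = [[0, 1, 3]]^T, v_2 = [[0, 1, 2]]^T, v_3 = [[1, 0, 0]]^T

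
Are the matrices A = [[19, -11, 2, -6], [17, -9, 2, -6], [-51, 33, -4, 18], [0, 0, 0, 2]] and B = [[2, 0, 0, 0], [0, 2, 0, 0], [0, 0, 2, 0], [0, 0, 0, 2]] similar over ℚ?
No.

Both have characteristic polynomial (x - 2)^4, but the minimal polynomial of A is (x - 2)^2 while the minimal polynomial of B is x - 2. The minimal polynomial is a similarity invariant, so A and B are not similar.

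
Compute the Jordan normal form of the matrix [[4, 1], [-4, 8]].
The characteristic polynomial is det(xI - A) = (x - 6)^2, so the eigenvalues are 6 (algebraic multiplicity 2).

For λ = 6: rank(A - 6I) = 1, rank((A - 6I)^2) = 0. The eigenspace has dimension 2 - 1 = 1, so there is 1 Jordan block; the rank sequence gives block sizes [2].

Assembling the blocks gives the Jordan form J above.

J = [[6, 1], [0, 6]]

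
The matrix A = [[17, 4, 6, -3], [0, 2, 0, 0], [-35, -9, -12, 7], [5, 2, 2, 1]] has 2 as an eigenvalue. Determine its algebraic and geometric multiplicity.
algebraic multiplicity 4, geometric multiplicity 2

The characteristic polynomial is (x - 2)^4, so the factor x - 2 appears with exponent 4: the algebraic multiplicity is 4.

rank(A - 2I) = 2, so the eigenspace has dimension 4 - 2 = 2: the geometric multiplicity is 2.

Since 2 < 4, A is not diagonalizable.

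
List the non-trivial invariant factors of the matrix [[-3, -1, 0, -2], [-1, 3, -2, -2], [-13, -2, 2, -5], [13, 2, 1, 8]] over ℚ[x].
The Jordan structure of A has elementary divisors (x - 2)^2, (x - 3)^2. Arranging the block sizes at each eigenvalue in decreasing order and taking row products gives the invariant factors.

Invariant factors (smallest first, each dividing the next): (x - 3)^2(x - 2)^2.

Check: the last factor (x - 3)^2(x - 2)^2 is the minimal polynomial, and the product (x - 3)^2(x - 2)^2 is the characteristic polynomial.

(x - 3)^2(x - 2)^2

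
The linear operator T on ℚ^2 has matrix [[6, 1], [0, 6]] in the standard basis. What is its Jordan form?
J = [[6, 1], [0, 6]]

The characteristic polynomial is det(xI - A) = (x - 6)^2, so the eigenvalues are 6 (algebraic multiplicity 2).

For λ = 6: rank(A - 6I) = 1, rank((A - 6I)^2) = 0. The eigenspace has dimension 2 - 1 = 1, so there is 1 Jordan block; the rank sequence gives block sizes [2].

Assembling the blocks gives the Jordan form J above.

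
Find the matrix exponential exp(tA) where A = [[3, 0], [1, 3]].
e^{tA} = [[e^{3*t}, 0], [t*e^{3*t}, e^{3*t}]]

A has Jordan form J = [[3, 1], [0, 3]] with A = PJP^{-1}, so e^{tA} = P e^{tJ} P^{-1}.

For a Jordan block J_k(λ), e^{tJ_k(λ)} = e^{λt} · (I + tN + t^2 N^2/2! + ... + t^{k-1} N^{k-1}/(k-1)!) where N is the nilpotent superdiagonal part.

Assembling the blocks and conjugating back gives the entries of e^{tA} as shown above.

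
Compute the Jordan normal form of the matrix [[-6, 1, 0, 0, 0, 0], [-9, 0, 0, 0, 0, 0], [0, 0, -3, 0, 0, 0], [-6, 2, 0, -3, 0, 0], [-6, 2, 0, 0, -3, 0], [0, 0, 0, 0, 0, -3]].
J = [[-3, 1, 0, 0, 0, 0], [0, -3, 0, 0, 0, 0], [0, 0, -3, 0, 0, 0], [0, 0, 0, -3, 0, 0], [0, 0, 0, 0, -3, 0], [0, 0, 0, 0, 0, -3]]

The characteristic polynomial is det(xI - A) = (x + 3)^6, so the eigenvalues are -3 (algebraic multiplicity 6).

For λ = -3: rank(A + 3I) = 1, rank((A + 3I)^2) = 0. The eigenspace has dimension 6 - 1 = 5, so there are 5 Jordan blocks; the rank sequence gives block sizes [2, 1, 1, 1, 1].

Assembling the blocks gives the Jordan form J above.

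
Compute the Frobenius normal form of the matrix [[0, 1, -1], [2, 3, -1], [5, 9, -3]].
The invariant factors of A (the non-unit diagonal entries of the Smith normal form of xI - A over ℚ[x]) are x^3 + 3x + 2, each dividing the next. The characteristic polynomial is their product, x^3 + 3x + 2.

The rational canonical form is the block-diagonal matrix of companion matrices C(f_i):
R = [[0, 0, -2], [1, 0, -3], [0, 1, 0]].

Note the characteristic polynomial does not split into linear factors over ℚ, so A has no Jordan form over ℚ; the rational canonical form exists over any field.

R = [[0, 0, -2], [1, 0, -3], [0, 1, 0]]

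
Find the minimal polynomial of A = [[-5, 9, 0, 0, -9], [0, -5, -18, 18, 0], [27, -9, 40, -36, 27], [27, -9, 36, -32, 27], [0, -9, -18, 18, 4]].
The characteristic polynomial factors as (x - 4)^3(x + 5)^2. The minimal polynomial is ∏(x - λ)^{k_λ} where k_λ is the size of the largest Jordan block at λ.

For λ = -5: rank(A + 5I) = 3, and the largest Jordan block has size 1 (the smallest k with rank((A + 5I)^k) = rank((A + 5I)^(k+1))).
For λ = 4: rank(A - 4I) = 2, and the largest Jordan block has size 1 (the smallest k with rank((A - 4I)^k) = rank((A - 4I)^(k+1))).

So m_A(x) = (x - 4)(x + 5).

m_A(x) = (x - 4)(x + 5)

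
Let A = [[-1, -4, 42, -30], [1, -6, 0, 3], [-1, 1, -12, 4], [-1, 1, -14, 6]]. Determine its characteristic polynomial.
xI - A = [[x + 1, 4, -42, 30], [-1, x + 6, 0, -3], [1, -1, x + 12, -4], [1, -1, 14, x - 6]].

Expanding det(xI - A) along the first row:
det(xI - A) = + (x + 1)·det([[x + 6, 0, -3], [-1, x + 12, -4], [-1, 14, x - 6]]) - (4)·det([[-1, 0, -3], [1, x + 12, -4], [1, 14, x - 6]]) + (-42)·det([[-1, x + 6, -3], [1, -1, -4], [1, -1, x - 6]]) - (30)·det([[-1, x + 6, 0], [1, -1, x + 12], [1, -1, 14]]).

Evaluating gives χ_A(x) = x^4 + 13x^3 + 45x^2 - 25x - 250 = (x - 2)(x + 5)^3.

χ_A(x) = (x - 2)(x + 5)^3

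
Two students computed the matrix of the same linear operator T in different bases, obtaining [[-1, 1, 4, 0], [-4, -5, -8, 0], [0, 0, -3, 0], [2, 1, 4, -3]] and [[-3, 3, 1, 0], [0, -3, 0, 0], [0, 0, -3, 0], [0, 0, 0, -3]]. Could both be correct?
Two matrices over a field are similar if and only if they have the same invariant factors.

Both A and B have characteristic polynomial (x + 3)^4 and minimal polynomial (x + 3)^2. Computing further, both have invariant factors x + 3, x + 3, (x + 3)^2. Hence A and B are similar.

Yes.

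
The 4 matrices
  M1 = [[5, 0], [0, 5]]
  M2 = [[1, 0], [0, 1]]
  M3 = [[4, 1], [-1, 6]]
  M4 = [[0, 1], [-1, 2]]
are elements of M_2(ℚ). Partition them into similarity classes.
Characteristic polynomials: χ_{M1} = (x - 5)^2, χ_{M2} = (x - 1)^2, χ_{M3} = (x - 5)^2, χ_{M4} = (x - 1)^2.

{M1}: invariant factors x - 5, x - 5.

{M2}: invariant factors x - 1, x - 1.

{M3}: invariant factors (x - 5)^2.

{M4}: invariant factors (x - 1)^2.

Matrices are similar if and only if their invariant-factor lists agree; the partition into similarity classes is {M1}, {M2}, {M3}, {M4}.

4 classes: {M1}, {M2}, {M3}, {M4}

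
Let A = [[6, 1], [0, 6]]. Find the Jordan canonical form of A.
The characteristic polynomial is det(xI - A) = (x - 6)^2, so the eigenvalues are 6 (algebraic multiplicity 2).

For λ = 6: rank(A - 6I) = 1, rank((A - 6I)^2) = 0. The eigenspace has dimension 2 - 1 = 1, so there is 1 Jordan block; the rank sequence gives block sizes [2].

Assembling the blocks gives the Jordan form J above.

J = [[6, 1], [0, 6]]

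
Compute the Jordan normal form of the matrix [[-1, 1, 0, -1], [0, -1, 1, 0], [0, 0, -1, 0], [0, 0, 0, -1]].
J = [[-1, 1, 0, 0], [0, -1, 1, 0], [0, 0, -1, 0], [0, 0, 0, -1]]

The characteristic polynomial is det(xI - A) = (x + 1)^4, so the eigenvalues are -1 (algebraic multiplicity 4).

For λ = -1: rank(A + I) = 2, rank((A + I)^2) = 1, rank((A + I)^3) = 0. The eigenspace has dimension 4 - 2 = 2, so there are 2 Jordan blocks; the rank sequence gives block sizes [3, 1].

Assembling the blocks gives the Jordan form J above.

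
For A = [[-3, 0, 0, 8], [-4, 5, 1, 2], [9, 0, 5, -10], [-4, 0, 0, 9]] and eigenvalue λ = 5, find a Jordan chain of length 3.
v_1 = [[-1, -2, 0, -1]]^T, v_2 = [[0, 2, 1, 0]]^T, v_3 = [[0, 1, 0, 0]]^T

We seek v_1 ∈ ker((A - 5I)^3) \ ker((A - 5I)^2), then set v_{i+1} = (A - 5I) v_i.

One such chain is v_1 = [[-1, -2, 0, -1]]^T, v_2 = [[0, 2, 1, 0]]^T, v_3 = [[0, 1, 0, 0]]^T. Check: (A - 5I) v_3 = [[0, 0, 0, 0]]^T = 0.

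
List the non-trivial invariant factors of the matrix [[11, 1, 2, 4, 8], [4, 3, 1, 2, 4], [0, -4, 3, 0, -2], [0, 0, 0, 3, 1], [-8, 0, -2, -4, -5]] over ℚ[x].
(x - 3)^2, (x - 3)^3

The Jordan structure of A has elementary divisors (x - 3)^3, (x - 3)^2. Arranging the block sizes at each eigenvalue in decreasing order and taking row products gives the invariant factors.

Invariant factors (smallest first, each dividing the next): (x - 3)^2, (x - 3)^3.

Check: the last factor (x - 3)^3 is the minimal polynomial, and the product (x - 3)^5 is the characteristic polynomial.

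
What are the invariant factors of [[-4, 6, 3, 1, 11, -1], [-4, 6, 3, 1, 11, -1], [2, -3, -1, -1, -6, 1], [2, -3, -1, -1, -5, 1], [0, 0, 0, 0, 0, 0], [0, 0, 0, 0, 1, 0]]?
The Jordan structure of A has elementary divisors x^3, x^2, x. Arranging the block sizes at each eigenvalue in decreasing order and taking row products gives the invariant factors.

Invariant factors (smallest first, each dividing the next): x, x^2, x^3.

Check: the last factor x^3 is the minimal polynomial, and the product x^6 is the characteristic polynomial.

x, x^2, x^3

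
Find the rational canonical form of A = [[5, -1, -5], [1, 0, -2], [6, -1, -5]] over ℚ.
R = [[0, 0, 2], [1, 0, -4], [0, 1, 0]]

The invariant factors of A (the non-unit diagonal entries of the Smith normal form of xI - A over ℚ[x]) are x^3 + 4x - 2, each dividing the next. The characteristic polynomial is their product, x^3 + 4x - 2.

The rational canonical form is the block-diagonal matrix of companion matrices C(f_i):
R = [[0, 0, 2], [1, 0, -4], [0, 1, 0]].

Note the characteristic polynomial does not split into linear factors over ℚ, so A has no Jordan form over ℚ; the rational canonical form exists over any field.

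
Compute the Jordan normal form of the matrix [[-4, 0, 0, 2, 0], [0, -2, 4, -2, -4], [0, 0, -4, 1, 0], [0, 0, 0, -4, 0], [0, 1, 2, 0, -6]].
J = [[-4, 1, 0, 0, 0], [0, -4, 0, 0, 0], [0, 0, -4, 1, 0], [0, 0, 0, -4, 0], [0, 0, 0, 0, -4]]

The characteristic polynomial is det(xI - A) = (x + 4)^5, so the eigenvalues are -4 (algebraic multiplicity 5).

For λ = -4: rank(A + 4I) = 2, rank((A + 4I)^2) = 0. The eigenspace has dimension 5 - 2 = 3, so there are 3 Jordan blocks; the rank sequence gives block sizes [2, 2, 1].

Assembling the blocks gives the Jordan form J above.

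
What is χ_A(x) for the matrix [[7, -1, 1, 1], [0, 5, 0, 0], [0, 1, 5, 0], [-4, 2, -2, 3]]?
χ_A(x) = (x - 5)^4

xI - A = [[x - 7, 1, -1, -1], [0, x - 5, 0, 0], [0, -1, x - 5, 0], [4, -2, 2, x - 3]].

Expanding det(xI - A) along the first row:
det(xI - A) = + (x - 7)·det([[x - 5, 0, 0], [-1, x - 5, 0], [-2, 2, x - 3]]) - (1)·det([[0, 0, 0], [0, x - 5, 0], [4, 2, x - 3]]) + (-1)·det([[0, x - 5, 0], [0, -1, 0], [4, -2, x - 3]]) - (-1)·det([[0, x - 5, 0], [0, -1, x - 5], [4, -2, 2]]).

Evaluating gives χ_A(x) = x^4 - 20x^3 + 150x^2 - 500x + 625 = (x - 5)^4.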